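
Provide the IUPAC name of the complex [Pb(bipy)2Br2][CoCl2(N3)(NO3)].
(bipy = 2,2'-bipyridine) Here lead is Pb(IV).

bis(2,2'-bipyridine)dibromolead(IV) azidodichloronitratocobaltate(II)

Both ions are complex: the cation is named first with the plain metal name, the anion second with the -ate form; each ion's ligands are alphabetised independently.
Pb is given as +4; the cation's ligand charges sum to -2, so the complex cation is 2+.
A 1:1 salt means the anion carries the equal and opposite charge, 2−.
Anion: ligand charges sum to -4; for the ion to be 2−, Co = +2.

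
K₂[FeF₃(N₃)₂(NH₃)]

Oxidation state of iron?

2 potassium outside the brackets (+1 each) → the complex ion is 2−.
Ligand charges: 3×F = -3; 2×N3 = -2; 1×NH3 neutral; sum -5.
Fe + (-5) = 2− ⇒ Fe is +3.

+3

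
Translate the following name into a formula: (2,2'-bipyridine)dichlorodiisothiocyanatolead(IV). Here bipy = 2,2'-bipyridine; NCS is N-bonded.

Ligands: 1 2,2'-bipyridine (bipy, neutral), 2 chloro (Cl, -1), 2 isothiocyanato (NCS, -1). Ligand charge sum = -4.
With Pb in oxidation state +4, the complex ion is [Pb...].

[Pb(bipy)Cl2(NCS)2]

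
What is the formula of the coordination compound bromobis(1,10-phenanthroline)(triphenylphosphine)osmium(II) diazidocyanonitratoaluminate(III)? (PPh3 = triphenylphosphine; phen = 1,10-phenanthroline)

[OsBr(phen)2(PPh3)][Al(CN)(N3)2(NO3)]

Cation [Os…]: ligand charges -1, Os(II) ⇒ ion charge 1+.
Anion [Al…]: ligand charges -4, Al(III) ⇒ ion charge 1−.
One 1+ cation balances one 1− anion.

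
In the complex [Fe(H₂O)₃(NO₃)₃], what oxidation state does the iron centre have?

No counter-ion: the bracketed complex is neutral.
Ligand charges: 3×NO3 = -3; 3×H2O neutral; sum -3.
Fe + (-3) = 0 ⇒ Fe is +3.

+3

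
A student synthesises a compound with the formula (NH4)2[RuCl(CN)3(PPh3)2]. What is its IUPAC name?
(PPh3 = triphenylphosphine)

ammonium chlorotricyanobis(triphenylphosphine)ruthenate(II)

The 2 ammonium counter-ions carry a total charge of +2, so each complex ion is 2−.
Ligand charges: 1×chloro (-1 each), 3×cyano (-1 each), 2×triphenylphosphine (neutral); total -4. So Ru + (-4) = 2−, giving Ru = +2.
Ligands are named alphabetically: chloro before cyano before triphenylphosphine.
The complex ion is anionic, so ruthenium takes the -ate form ruthenate(II).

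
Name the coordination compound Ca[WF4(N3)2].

The 1 calcium counter-ion carries a total charge of +2, so each complex ion is 2−.
Ligand charges: 2×azido (-1 each), 4×fluoro (-1 each); total -6. So W + (-6) = 2−, giving W = +4.
The complex ion is anionic, so tungsten takes the -ate form tungstate(IV).

calcium diazidotetrafluorotungstate(IV)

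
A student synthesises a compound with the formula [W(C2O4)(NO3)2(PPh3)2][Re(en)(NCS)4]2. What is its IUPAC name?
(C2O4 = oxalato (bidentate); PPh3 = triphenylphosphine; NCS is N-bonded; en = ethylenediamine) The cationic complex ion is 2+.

dinitratooxalatobis(triphenylphosphine)tungsten(VI) (ethylenediamine)tetraisothiocyanatorhenate(III)

The complex cation is given as 2+; its ligand charges sum to -4, so W = +6.
With 2 anions per cation, each anion must be 2/2 = 1−.
Anion: ligand charges sum to -4; for the ion to be 1−, Re = +3.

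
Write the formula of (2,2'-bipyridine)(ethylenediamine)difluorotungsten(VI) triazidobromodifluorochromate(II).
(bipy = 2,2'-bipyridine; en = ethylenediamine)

Cation [W…]: ligand charges -2, W(VI) ⇒ ion charge 4+.
Anion [Cr…]: ligand charges -6, Cr(II) ⇒ ion charge 4−.
One 4+ cation balances one 4− anion.

[W(bipy)(en)F2][CrBrF2(N3)3]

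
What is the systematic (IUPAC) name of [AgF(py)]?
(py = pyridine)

There is no counter-ion, so the complex is neutral overall.
Ligand charges: 1×pyridine (neutral), 1×fluoro (-1 each); total -1. So Ag + (-1) = 0, giving Ag = +1.
Ligands are named alphabetically: fluoro before pyridine.

fluoro(pyridine)silver(I)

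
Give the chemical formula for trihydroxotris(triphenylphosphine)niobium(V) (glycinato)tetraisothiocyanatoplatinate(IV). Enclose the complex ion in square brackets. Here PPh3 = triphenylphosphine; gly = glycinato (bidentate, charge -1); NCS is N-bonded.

[Nb(OH)3(PPh3)3][Pt(gly)(NCS)4]2

Cation [Nb…]: ligand charges -3, Nb(V) ⇒ ion charge 2+.
Anion [Pt…]: ligand charges -5, Pt(IV) ⇒ ion charge 1−.
One 2+ cation requires 2 of the 1− anion.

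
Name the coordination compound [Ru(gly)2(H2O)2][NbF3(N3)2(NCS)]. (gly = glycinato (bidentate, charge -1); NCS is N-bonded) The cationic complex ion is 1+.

The complex cation is given as 1+; its ligand charges sum to -2, so Ru = +3.
A 1:1 salt means the anion carries the equal and opposite charge, 1−.
Anion: ligand charges sum to -6; for the ion to be 1−, Nb = +5.

diaquabis(glycinato)ruthenium(III) diazidotrifluoroisothiocyanatoniobate(V)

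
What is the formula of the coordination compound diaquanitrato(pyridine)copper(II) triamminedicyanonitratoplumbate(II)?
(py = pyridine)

[Cu(H2O)2(NO3)(py)][Pb(CN)2(NH3)3(NO3)]

Cation [Cu…]: ligand charges -1, Cu(II) ⇒ ion charge 1+.
Anion [Pb…]: ligand charges -3, Pb(II) ⇒ ion charge 1−.
One 1+ cation balances one 1− anion.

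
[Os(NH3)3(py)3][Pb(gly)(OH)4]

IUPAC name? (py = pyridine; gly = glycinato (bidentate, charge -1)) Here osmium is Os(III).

Both ions are complex: the cation is named first with the plain metal name, the anion second with the -ate form; each ion's ligands are alphabetised independently.
Os is given as +3; the cation's ligand charges sum to 0, so the complex cation is 3+.
A 1:1 salt means the anion carries the equal and opposite charge, 3−.
Anion: ligand charges sum to -5; for the ion to be 3−, Pb = +2.

triamminetris(pyridine)osmium(III) (glycinato)tetrahydroxoplumbate(II)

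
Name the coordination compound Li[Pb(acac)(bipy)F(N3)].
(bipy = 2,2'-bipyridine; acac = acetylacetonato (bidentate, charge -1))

lithium (acetylacetonato)azido(2,2'-bipyridine)fluoroplumbate(II)

The 1 lithium counter-ion carries a total charge of +1, so each complex ion is 1−.
Ligand charges: 1×azido (-1 each), 1×2,2'-bipyridine (neutral), 1×fluoro (-1 each), 1×acetylacetonato (-1 each); total -3. So Pb + (-3) = 1−, giving Pb = +2.
The complex ion is anionic, so lead takes the -ate form plumbate(II).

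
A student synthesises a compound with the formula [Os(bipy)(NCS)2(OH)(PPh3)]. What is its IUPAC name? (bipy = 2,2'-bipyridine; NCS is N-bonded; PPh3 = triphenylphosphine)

There is no counter-ion, so the complex is neutral overall.
Ligand charges: 1×hydroxo (-1 each), 1×2,2'-bipyridine (neutral), 2×isothiocyanato (-1 each), 1×triphenylphosphine (neutral); total -3. So Os + (-3) = 0, giving Os = +3.
Ligands are named alphabetically: bipyridine before hydroxo before isothiocyanato before triphenylphosphine.

(2,2'-bipyridine)hydroxodiisothiocyanato(triphenylphosphine)osmium(III)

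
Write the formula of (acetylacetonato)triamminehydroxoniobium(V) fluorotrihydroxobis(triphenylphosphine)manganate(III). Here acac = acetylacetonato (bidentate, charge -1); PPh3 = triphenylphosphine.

Cation [Nb…]: ligand charges -2, Nb(V) ⇒ ion charge 3+.
Anion [Mn…]: ligand charges -4, Mn(III) ⇒ ion charge 1−.
One 3+ cation requires 3 of the 1− anion.

[Nb(acac)(NH3)3(OH)][MnF(OH)3(PPh3)2]3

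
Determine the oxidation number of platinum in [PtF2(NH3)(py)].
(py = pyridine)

+2

No counter-ion: the bracketed complex is neutral.
Ligand charges: 1×NH3 neutral; 1×py neutral; 2×F = -2; sum -2.
Pt + (-2) = 0 ⇒ Pt is +2.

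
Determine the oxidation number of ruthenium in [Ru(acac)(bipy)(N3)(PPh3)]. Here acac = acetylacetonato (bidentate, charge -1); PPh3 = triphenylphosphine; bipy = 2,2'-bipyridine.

No counter-ion: the bracketed complex is neutral.
Ligand charges: 1×acac = -1; 1×N3 = -1; 1×PPh3 neutral; 1×bipy neutral; sum -2.
Ru + (-2) = 0 ⇒ Ru is +2.

+2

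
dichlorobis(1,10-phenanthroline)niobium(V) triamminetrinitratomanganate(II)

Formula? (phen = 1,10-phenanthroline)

[NbCl2(phen)2][Mn(NH3)3(NO3)3]3

Cation [Nb…]: ligand charges -2, Nb(V) ⇒ ion charge 3+.
Anion [Mn…]: ligand charges -3, Mn(II) ⇒ ion charge 1−.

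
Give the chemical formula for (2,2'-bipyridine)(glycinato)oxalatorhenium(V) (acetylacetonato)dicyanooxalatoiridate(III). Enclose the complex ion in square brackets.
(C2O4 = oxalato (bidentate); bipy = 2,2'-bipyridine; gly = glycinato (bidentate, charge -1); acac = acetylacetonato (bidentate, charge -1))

Cation [Re…]: ligand charges -3, Re(V) ⇒ ion charge 2+.
Anion [Ir…]: ligand charges -5, Ir(III) ⇒ ion charge 2−.

[Re(bipy)(C2O4)(gly)][Ir(acac)(C2O4)(CN)2]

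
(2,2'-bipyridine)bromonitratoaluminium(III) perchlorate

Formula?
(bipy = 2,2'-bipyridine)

Ligands: 1 bromo (Br, -1), 1 nitrato (NO3, -1), 1 2,2'-bipyridine (bipy, neutral). Ligand charge sum = -2.
Charge balance with perchlorate (-1) requires 1 complex ion per 1 perchlorate.

[Al(bipy)Br(NO3)]ClO4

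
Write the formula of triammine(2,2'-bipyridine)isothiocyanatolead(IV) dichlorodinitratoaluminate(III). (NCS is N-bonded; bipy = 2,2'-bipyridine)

Cation [Pb…]: ligand charges -1, Pb(IV) ⇒ ion charge 3+.
Anion [Al…]: ligand charges -4, Al(III) ⇒ ion charge 1−.

[Pb(bipy)(NCS)(NH3)3][AlCl2(NO3)2]3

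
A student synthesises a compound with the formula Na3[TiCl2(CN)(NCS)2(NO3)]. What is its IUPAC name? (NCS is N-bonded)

sodium dichlorocyanodiisothiocyanatonitratotitanate(III)

The 3 sodium counter-ions carry a total charge of +3, so each complex ion is 3−.
Ligand charges: 2×chloro (-1 each), 1×cyano (-1 each), 1×nitrato (-1 each), 2×isothiocyanato (-1 each); total -6. So Ti + (-6) = 3−, giving Ti = +3.
Ligands are named alphabetically: chloro before cyano before isothiocyanato before nitrato.
The complex ion is anionic, so titanium takes the -ate form titanate(III).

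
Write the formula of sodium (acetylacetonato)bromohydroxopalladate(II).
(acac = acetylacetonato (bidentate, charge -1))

Na[Pd(acac)Br(OH)]

Ligands: 1 acetylacetonato (acac, -1), 1 bromo (Br, -1), 1 hydroxo (OH, -1). Ligand charge sum = -3.
With Pd in oxidation state +2, the complex ion is [Pd...]^1−.
Charge balance with sodium (+1) requires 1 complex ion per 1 sodium.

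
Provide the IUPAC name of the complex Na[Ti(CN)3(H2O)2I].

The 1 sodium counter-ion carries a total charge of +1, so each complex ion is 1−.
Ligand charges: 2×aqua (neutral), 1×iodo (-1 each), 3×cyano (-1 each); total -4. So Ti + (-4) = 1−, giving Ti = +3.
Ligands are named alphabetically: aqua before cyano before iodo.
The complex ion is anionic, so titanium takes the -ate form titanate(III).

sodium diaquatricyanoiodotitanate(III)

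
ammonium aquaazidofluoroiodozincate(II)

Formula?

NH4[ZnF(H2O)I(N3)]

Ligands: 1 fluoro (F, -1), 1 iodo (I, -1), 1 aqua (H2O, neutral), 1 azido (N3, -1). Ligand charge sum = -3.
With Zn in oxidation state +2, the complex ion is [Zn...]^1−.
Charge balance with ammonium (+1) requires 1 complex ion per 1 ammonium.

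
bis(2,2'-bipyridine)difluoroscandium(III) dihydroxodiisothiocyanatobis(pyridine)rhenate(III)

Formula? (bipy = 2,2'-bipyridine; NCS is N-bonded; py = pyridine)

Cation [Sc…]: ligand charges -2, Sc(III) ⇒ ion charge 1+.
Anion [Re…]: ligand charges -4, Re(III) ⇒ ion charge 1−.

[Sc(bipy)2F2][Re(NCS)2(OH)2(py)2]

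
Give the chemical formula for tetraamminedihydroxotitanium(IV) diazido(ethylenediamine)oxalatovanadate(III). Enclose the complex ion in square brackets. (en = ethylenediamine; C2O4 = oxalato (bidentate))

Cation [Ti…]: ligand charges -2, Ti(IV) ⇒ ion charge 2+.
Anion [V…]: ligand charges -4, V(III) ⇒ ion charge 1−.
One 2+ cation requires 2 of the 1− anion.

[Ti(NH3)4(OH)2][V(C2O4)(en)(N3)2]2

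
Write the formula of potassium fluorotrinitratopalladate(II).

Ligands: 3 nitrato (NO3, -1), 1 fluoro (F, -1). Ligand charge sum = -4.
Charge balance with potassium (+1) requires 1 complex ion per 2 potassium.

K2[PdF(NO3)3]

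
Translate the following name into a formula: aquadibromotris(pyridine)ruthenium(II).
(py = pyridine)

[RuBr2(H2O)(py)3]

Ligands: 3 pyridine (py, neutral), 1 aqua (H2O, neutral), 2 bromo (Br, -1). Ligand charge sum = -2.
With Ru in oxidation state +2, the complex ion is [Ru...].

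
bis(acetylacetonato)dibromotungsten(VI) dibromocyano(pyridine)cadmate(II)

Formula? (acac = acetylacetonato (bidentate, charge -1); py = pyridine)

Cation [W…]: ligand charges -4, W(VI) ⇒ ion charge 2+.
Anion [Cd…]: ligand charges -3, Cd(II) ⇒ ion charge 1−.
One 2+ cation requires 2 of the 1− anion.

[W(acac)2Br2][CdBr2(CN)(py)]2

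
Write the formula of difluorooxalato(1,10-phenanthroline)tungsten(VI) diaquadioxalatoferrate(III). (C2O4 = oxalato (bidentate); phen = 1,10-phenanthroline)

Cation [W…]: ligand charges -4, W(VI) ⇒ ion charge 2+.
Anion [Fe…]: ligand charges -4, Fe(III) ⇒ ion charge 1−.
One 2+ cation requires 2 of the 1− anion.

[W(C2O4)F2(phen)][Fe(C2O4)2(H2O)2]2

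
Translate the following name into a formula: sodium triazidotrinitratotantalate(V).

Na[Ta(N3)3(NO3)3]

Ligands: 3 nitrato (NO3, -1), 3 azido (N3, -1). Ligand charge sum = -6.
With Ta in oxidation state +5, the complex ion is [Ta...]^1−.
Charge balance with sodium (+1) requires 1 complex ion per 1 sodium.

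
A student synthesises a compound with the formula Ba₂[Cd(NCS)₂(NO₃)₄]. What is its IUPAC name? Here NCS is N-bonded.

barium diisothiocyanatotetranitratocadmate(II)

The 2 barium counter-ions carry a total charge of +4, so each complex ion is 4−.
Ligand charges: 4×nitrato (-1 each), 2×isothiocyanato (-1 each); total -6. So Cd + (-6) = 4−, giving Cd = +2.
Ligands are named alphabetically: isothiocyanato before nitrato.
The complex ion is anionic, so cadmium takes the -ate form cadmate(II).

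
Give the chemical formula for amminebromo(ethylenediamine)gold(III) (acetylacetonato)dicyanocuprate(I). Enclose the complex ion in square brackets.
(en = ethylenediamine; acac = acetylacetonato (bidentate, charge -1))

[AuBr(en)(NH3)][Cu(acac)(CN)2]

Cation [Au…]: ligand charges -1, Au(III) ⇒ ion charge 2+.
Anion [Cu…]: ligand charges -3, Cu(I) ⇒ ion charge 2−.
One 2+ cation balances one 2− anion.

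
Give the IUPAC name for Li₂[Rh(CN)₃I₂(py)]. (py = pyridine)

The 2 lithium counter-ions carry a total charge of +2, so each complex ion is 2−.
Ligand charges: 2×iodo (-1 each), 1×pyridine (neutral), 3×cyano (-1 each); total -5. So Rh + (-5) = 2−, giving Rh = +3.
Ligands are named alphabetically: cyano before iodo before pyridine.
The complex ion is anionic, so rhodium takes the -ate form rhodate(III).

lithium tricyanodiiodo(pyridine)rhodate(III)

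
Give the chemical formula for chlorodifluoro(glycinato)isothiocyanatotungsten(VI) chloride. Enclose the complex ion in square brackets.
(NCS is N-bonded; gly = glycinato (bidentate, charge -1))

[WClF2(gly)(NCS)]Cl

Ligands: 1 isothiocyanato (NCS, -1), 1 glycinato (gly, -1), 2 fluoro (F, -1), 1 chloro (Cl, -1). Ligand charge sum = -5.
With W in oxidation state +6, the complex ion is [W...]^1+.
Charge balance with chloride (-1) requires 1 complex ion per 1 chloride.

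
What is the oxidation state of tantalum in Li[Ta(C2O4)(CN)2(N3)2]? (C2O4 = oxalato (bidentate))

1 lithium outside the brackets (+1 each) → the complex ion is 1−.
Ligand charges: 2×CN = -2; 1×C2O4 = -2; 2×N3 = -2; sum -6.
Ta + (-6) = 1− ⇒ Ta is +5.

+5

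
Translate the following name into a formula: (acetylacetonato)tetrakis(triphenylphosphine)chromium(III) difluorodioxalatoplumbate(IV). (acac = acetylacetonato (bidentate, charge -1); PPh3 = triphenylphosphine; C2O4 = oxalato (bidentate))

Cation [Cr…]: ligand charges -1, Cr(III) ⇒ ion charge 2+.
Anion [Pb…]: ligand charges -6, Pb(IV) ⇒ ion charge 2−.
One 2+ cation balances one 2− anion.

[Cr(acac)(PPh3)4][Pb(C2O4)2F2]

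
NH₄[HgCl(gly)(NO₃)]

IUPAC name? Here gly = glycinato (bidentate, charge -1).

The 1 ammonium counter-ion carries a total charge of +1, so each complex ion is 1−.
Ligand charges: 1×glycinato (-1 each), 1×nitrato (-1 each), 1×chloro (-1 each); total -3. So Hg + (-3) = 1−, giving Hg = +2.
The complex ion is anionic, so mercury takes the -ate form mercurate(II).

ammonium chloro(glycinato)nitratomercurate(II)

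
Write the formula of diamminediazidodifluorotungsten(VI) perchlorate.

[WF2(N3)2(NH3)2](ClO4)2

Ligands: 2 fluoro (F, -1), 2 azido (N3, -1), 2 ammine (NH3, neutral). Ligand charge sum = -4.
With W in oxidation state +6, the complex ion is [W...]^2+.
Charge balance with perchlorate (-1) requires 1 complex ion per 2 perchlorate.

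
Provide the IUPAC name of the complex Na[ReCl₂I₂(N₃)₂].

The 1 sodium counter-ion carries a total charge of +1, so each complex ion is 1−.
Ligand charges: 2×azido (-1 each), 2×iodo (-1 each), 2×chloro (-1 each); total -6. So Re + (-6) = 1−, giving Re = +5.
Ligands are named alphabetically: azido before chloro before iodo.
The complex ion is anionic, so rhenium takes the -ate form rhenate(V).

sodium diazidodichlorodiiodorhenate(V)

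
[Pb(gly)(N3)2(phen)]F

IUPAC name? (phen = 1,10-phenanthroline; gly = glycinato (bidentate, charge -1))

diazido(glycinato)(1,10-phenanthroline)lead(IV) fluoride

The 1 fluoride counter-ion carries a total charge of -1, so each complex ion is 1+.
Ligand charges: 2×azido (-1 each), 1×1,10-phenanthroline (neutral), 1×glycinato (-1 each); total -3. So Pb + (-3) = 1+, giving Pb = +4.
Ligands are named alphabetically: azido before glycinato before phenanthroline.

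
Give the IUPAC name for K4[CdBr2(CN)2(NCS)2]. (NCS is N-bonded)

potassium dibromodicyanodiisothiocyanatocadmate(II)

The 4 potassium counter-ions carry a total charge of +4, so each complex ion is 4−.
Ligand charges: 2×bromo (-1 each), 2×isothiocyanato (-1 each), 2×cyano (-1 each); total -6. So Cd + (-6) = 4−, giving Cd = +2.
The complex ion is anionic, so cadmium takes the -ate form cadmate(II).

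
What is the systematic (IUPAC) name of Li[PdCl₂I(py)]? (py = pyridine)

The 1 lithium counter-ion carries a total charge of +1, so each complex ion is 1−.
Ligand charges: 1×pyridine (neutral), 2×chloro (-1 each), 1×iodo (-1 each); total -3. So Pd + (-3) = 1−, giving Pd = +2.
The complex ion is anionic, so palladium takes the -ate form palladate(II).

lithium dichloroiodo(pyridine)palladate(II)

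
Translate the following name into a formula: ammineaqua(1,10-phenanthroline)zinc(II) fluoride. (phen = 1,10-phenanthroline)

[Zn(H2O)(NH3)(phen)]F2

Ligands: 1 ammine (NH3, neutral), 1 aqua (H2O, neutral), 1 1,10-phenanthroline (phen, neutral). Ligand charge sum = 0.
Charge balance with fluoride (-1) requires 1 complex ion per 2 fluoride.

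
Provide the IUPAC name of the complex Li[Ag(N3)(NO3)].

lithium azidonitratoargentate(I)

The 1 lithium counter-ion carries a total charge of +1, so each complex ion is 1−.
Ligand charges: 1×nitrato (-1 each), 1×azido (-1 each); total -2. So Ag + (-2) = 1−, giving Ag = +1.
The complex ion is anionic, so silver takes the -ate form argentate(I).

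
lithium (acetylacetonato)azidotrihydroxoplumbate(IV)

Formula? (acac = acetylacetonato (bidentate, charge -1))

Li[Pb(acac)(N3)(OH)3]

Ligands: 1 azido (N3, -1), 1 acetylacetonato (acac, -1), 3 hydroxo (OH, -1). Ligand charge sum = -5.
Charge balance with lithium (+1) requires 1 complex ion per 1 lithium.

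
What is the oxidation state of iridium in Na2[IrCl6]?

+4

2 sodium outside the brackets (+1 each) → the complex ion is 2−.
Ligand charges: 6×Cl = -6; sum -6.
Ir + (-6) = 2− ⇒ Ir is +4.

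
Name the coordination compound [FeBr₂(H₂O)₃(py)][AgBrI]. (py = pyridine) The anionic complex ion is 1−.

Both ions are complex: the cation is named first with the plain metal name, the anion second with the -ate form; each ion's ligands are alphabetised independently.
The complex anion is given as 1−; its ligand charges sum to -2, so Ag = +1.
A 1:1 salt means the cation carries the equal and opposite charge, 1+.
Cation: ligand charges sum to -2; for the ion to be 1+, Fe = +3.

triaquadibromo(pyridine)iron(III) bromoiodoargentate(I)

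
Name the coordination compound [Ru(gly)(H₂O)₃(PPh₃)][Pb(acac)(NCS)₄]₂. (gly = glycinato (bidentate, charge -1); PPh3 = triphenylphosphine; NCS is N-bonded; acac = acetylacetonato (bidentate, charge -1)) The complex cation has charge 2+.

triaqua(glycinato)(triphenylphosphine)ruthenium(III) (acetylacetonato)tetraisothiocyanatoplumbate(IV)

Both ions are complex: the cation is named first with the plain metal name, the anion second with the -ate form; each ion's ligands are alphabetised independently.
The complex cation is given as 2+; its ligand charges sum to -1, so Ru = +3.
With 2 anions per cation, each anion must be 2/2 = 1−.
Anion: ligand charges sum to -5; for the ion to be 1−, Pb = +4.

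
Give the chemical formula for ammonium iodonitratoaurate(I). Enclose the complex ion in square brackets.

Ligands: 1 nitrato (NO3, -1), 1 iodo (I, -1). Ligand charge sum = -2.
With Au in oxidation state +1, the complex ion is [Au...]^1−.
Charge balance with ammonium (+1) requires 1 complex ion per 1 ammonium.

NH4[AuI(NO3)]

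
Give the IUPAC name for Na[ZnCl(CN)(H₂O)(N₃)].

sodium aquaazidochlorocyanozincate(II)

The 1 sodium counter-ion carries a total charge of +1, so each complex ion is 1−.
Ligand charges: 1×azido (-1 each), 1×chloro (-1 each), 1×cyano (-1 each), 1×aqua (neutral); total -3. So Zn + (-3) = 1−, giving Zn = +2.
Ligands are named alphabetically: aqua before azido before chloro before cyano.
The complex ion is anionic, so zinc takes the -ate form zincate(II).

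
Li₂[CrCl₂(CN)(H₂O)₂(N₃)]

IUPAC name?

The 2 lithium counter-ions carry a total charge of +2, so each complex ion is 2−.
Ligand charges: 2×aqua (neutral), 1×cyano (-1 each), 1×azido (-1 each), 2×chloro (-1 each); total -4. So Cr + (-4) = 2−, giving Cr = +2.
The complex ion is anionic, so chromium takes the -ate form chromate(II).

lithium diaquaazidodichlorocyanochromate(II)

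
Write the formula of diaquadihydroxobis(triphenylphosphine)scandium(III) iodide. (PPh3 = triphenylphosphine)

[Sc(H2O)2(OH)2(PPh3)2]I

Ligands: 2 aqua (H2O, neutral), 2 hydroxo (OH, -1), 2 triphenylphosphine (PPh3, neutral). Ligand charge sum = -2.
With Sc in oxidation state +3, the complex ion is [Sc...]^1+.
Charge balance with iodide (-1) requires 1 complex ion per 1 iodide.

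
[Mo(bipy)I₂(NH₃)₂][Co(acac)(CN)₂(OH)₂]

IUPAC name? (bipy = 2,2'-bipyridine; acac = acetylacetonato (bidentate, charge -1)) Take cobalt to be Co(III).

Both ions are complex: the cation is named first with the plain metal name, the anion second with the -ate form; each ion's ligands are alphabetised independently.
Co is given as +3; the anion's ligand charges sum to -5, so the complex anion is 2−.
A 1:1 salt means the cation carries the equal and opposite charge, 2+.
Cation: ligand charges sum to -2; for the ion to be 2+, Mo = +4.

diammine(2,2'-bipyridine)diiodomolybdenum(IV) (acetylacetonato)dicyanodihydroxocobaltate(III)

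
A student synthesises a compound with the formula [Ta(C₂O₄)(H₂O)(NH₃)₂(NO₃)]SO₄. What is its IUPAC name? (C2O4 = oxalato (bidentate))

The 1 sulfate counter-ion carries a total charge of -2, so each complex ion is 2+.
Ligand charges: 1×oxalato (-2 each), 1×nitrato (-1 each), 2×ammine (neutral), 1×aqua (neutral); total -3. So Ta + (-3) = 2+, giving Ta = +5.
Ligands are named alphabetically: ammine before aqua before nitrato before oxalato.

diammineaquanitratooxalatotantalum(V) sulfate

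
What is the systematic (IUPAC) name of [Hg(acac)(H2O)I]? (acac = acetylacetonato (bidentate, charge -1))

(acetylacetonato)aquaiodomercury(II)

There is no counter-ion, so the complex is neutral overall.
Ligand charges: 1×iodo (-1 each), 1×aqua (neutral), 1×acetylacetonato (-1 each); total -2. So Hg + (-2) = 0, giving Hg = +2.
Ligands are named alphabetically: acetylacetonato before aqua before iodo.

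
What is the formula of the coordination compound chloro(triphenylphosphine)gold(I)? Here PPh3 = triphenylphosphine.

Ligands: 1 triphenylphosphine (PPh3, neutral), 1 chloro (Cl, -1). Ligand charge sum = -1.
With Au in oxidation state +1, the complex ion is [Au...].

[AuCl(PPh3)]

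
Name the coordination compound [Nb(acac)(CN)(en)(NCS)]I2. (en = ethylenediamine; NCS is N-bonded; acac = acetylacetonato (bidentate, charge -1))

(acetylacetonato)cyano(ethylenediamine)isothiocyanatoniobium(V) iodide

The 2 iodide counter-ions carry a total charge of -2, so each complex ion is 2+.
Ligand charges: 1×ethylenediamine (neutral), 1×isothiocyanato (-1 each), 1×acetylacetonato (-1 each), 1×cyano (-1 each); total -3. So Nb + (-3) = 2+, giving Nb = +5.
Ligands are named alphabetically: acetylacetonato before cyano before ethylenediamine before isothiocyanato.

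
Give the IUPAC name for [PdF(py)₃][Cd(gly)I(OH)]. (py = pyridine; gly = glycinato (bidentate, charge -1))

fluorotris(pyridine)palladium(II) (glycinato)hydroxoiodocadmate(II)

Both ions are complex: the cation is named first with the plain metal name, the anion second with the -ate form; each ion's ligands are alphabetised independently.
Cadmium is always +2 in its complexes; the anion's ligand charges sum to -3, so the complex anion is 1−.
A 1:1 salt means the cation carries the equal and opposite charge, 1+.
Cation: ligand charges sum to -1; for the ion to be 1+, Pd = +2.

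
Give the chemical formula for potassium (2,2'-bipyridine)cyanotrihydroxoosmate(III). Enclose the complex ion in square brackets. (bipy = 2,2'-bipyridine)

Ligands: 3 hydroxo (OH, -1), 1 cyano (CN, -1), 1 2,2'-bipyridine (bipy, neutral). Ligand charge sum = -4.
Charge balance with potassium (+1) requires 1 complex ion per 1 potassium.

K[Os(bipy)(CN)(OH)3]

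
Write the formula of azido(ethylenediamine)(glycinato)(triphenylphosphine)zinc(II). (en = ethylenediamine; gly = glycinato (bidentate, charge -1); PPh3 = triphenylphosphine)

Ligands: 1 ethylenediamine (en, neutral), 1 azido (N3, -1), 1 glycinato (gly, -1), 1 triphenylphosphine (PPh3, neutral). Ligand charge sum = -2.
With Zn in oxidation state +2, the complex ion is [Zn...].

[Zn(en)(gly)(N3)(PPh3)]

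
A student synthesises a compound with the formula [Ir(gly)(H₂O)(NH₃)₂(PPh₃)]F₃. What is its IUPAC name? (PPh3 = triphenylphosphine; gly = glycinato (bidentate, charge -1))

The 3 fluoride counter-ions carry a total charge of -3, so each complex ion is 3+.
Ligand charges: 1×aqua (neutral), 1×triphenylphosphine (neutral), 1×glycinato (-1 each), 2×ammine (neutral); total -1. So Ir + (-1) = 3+, giving Ir = +4.
Ligands are named alphabetically: ammine before aqua before glycinato before triphenylphosphine.

diammineaqua(glycinato)(triphenylphosphine)iridium(IV) fluoride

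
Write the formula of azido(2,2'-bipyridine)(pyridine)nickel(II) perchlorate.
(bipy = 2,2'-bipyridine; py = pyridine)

Ligands: 1 2,2'-bipyridine (bipy, neutral), 1 pyridine (py, neutral), 1 azido (N3, -1). Ligand charge sum = -1.
Charge balance with perchlorate (-1) requires 1 complex ion per 1 perchlorate.

[Ni(bipy)(N3)(py)]ClO4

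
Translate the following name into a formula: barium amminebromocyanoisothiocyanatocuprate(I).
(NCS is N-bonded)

Ba[CuBr(CN)(NCS)(NH3)]

Ligands: 1 bromo (Br, -1), 1 ammine (NH3, neutral), 1 isothiocyanato (NCS, -1), 1 cyano (CN, -1). Ligand charge sum = -3.
Charge balance with barium (+2) requires 1 complex ion per 1 barium.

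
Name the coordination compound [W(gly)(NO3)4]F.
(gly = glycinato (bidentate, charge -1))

(glycinato)tetranitratotungsten(VI) fluoride

The 1 fluoride counter-ion carries a total charge of -1, so each complex ion is 1+.
Ligand charges: 1×glycinato (-1 each), 4×nitrato (-1 each); total -5. So W + (-5) = 1+, giving W = +6.
Ligands are named alphabetically: glycinato before nitrato.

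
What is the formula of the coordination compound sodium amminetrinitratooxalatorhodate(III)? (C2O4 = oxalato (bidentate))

Ligands: 1 ammine (NH3, neutral), 1 oxalato (C2O4, -2), 3 nitrato (NO3, -1). Ligand charge sum = -5.
Charge balance with sodium (+1) requires 1 complex ion per 2 sodium.

Na2[Rh(C2O4)(NH3)(NO3)3]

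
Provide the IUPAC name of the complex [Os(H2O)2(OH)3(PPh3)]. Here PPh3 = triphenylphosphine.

There is no counter-ion, so the complex is neutral overall.
Ligand charges: 1×triphenylphosphine (neutral), 2×aqua (neutral), 3×hydroxo (-1 each); total -3. So Os + (-3) = 0, giving Os = +3.
Ligands are named alphabetically: aqua before hydroxo before triphenylphosphine.

diaquatrihydroxo(triphenylphosphine)osmium(III)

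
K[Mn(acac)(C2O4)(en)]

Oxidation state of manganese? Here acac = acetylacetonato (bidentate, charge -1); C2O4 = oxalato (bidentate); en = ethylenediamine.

+2

1 potassium outside the brackets (+1 each) → the complex ion is 1−.
Ligand charges: 1×acac = -1; 1×C2O4 = -2; 1×en neutral; sum -3.
Mn + (-3) = 1− ⇒ Mn is +2.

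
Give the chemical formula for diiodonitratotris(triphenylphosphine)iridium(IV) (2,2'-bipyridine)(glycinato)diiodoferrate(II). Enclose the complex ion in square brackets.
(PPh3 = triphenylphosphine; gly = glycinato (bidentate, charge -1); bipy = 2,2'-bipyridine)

[IrI2(NO3)(PPh3)3][Fe(bipy)(gly)I2]

Cation [Ir…]: ligand charges -3, Ir(IV) ⇒ ion charge 1+.
Anion [Fe…]: ligand charges -3, Fe(II) ⇒ ion charge 1−.
One 1+ cation balances one 1− anion.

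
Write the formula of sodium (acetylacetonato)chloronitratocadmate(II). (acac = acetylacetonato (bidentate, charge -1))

Na[Cd(acac)Cl(NO3)]

Ligands: 1 chloro (Cl, -1), 1 acetylacetonato (acac, -1), 1 nitrato (NO3, -1). Ligand charge sum = -3.
With Cd in oxidation state +2, the complex ion is [Cd...]^1−.
Charge balance with sodium (+1) requires 1 complex ion per 1 sodium.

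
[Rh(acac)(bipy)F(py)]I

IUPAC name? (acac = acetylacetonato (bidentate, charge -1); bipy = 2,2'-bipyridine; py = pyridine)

(acetylacetonato)(2,2'-bipyridine)fluoro(pyridine)rhodium(III) iodide

The 1 iodide counter-ion carries a total charge of -1, so each complex ion is 1+.
Ligand charges: 1×fluoro (-1 each), 1×acetylacetonato (-1 each), 1×2,2'-bipyridine (neutral), 1×pyridine (neutral); total -2. So Rh + (-2) = 1+, giving Rh = +3.
Ligands are named alphabetically: acetylacetonato before bipyridine before fluoro before pyridine.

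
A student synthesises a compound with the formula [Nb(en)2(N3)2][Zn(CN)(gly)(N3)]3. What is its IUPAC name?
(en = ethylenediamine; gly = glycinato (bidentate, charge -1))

Zinc is always +2 in its complexes; the anion's ligand charges sum to -3, so the complex anion is 1−.
With 3 anions per cation, the cation must be 3×1 = 3+.
Cation: ligand charges sum to -2; for the ion to be 3+, Nb = +5.

diazidobis(ethylenediamine)niobium(V) azidocyano(glycinato)zincate(II)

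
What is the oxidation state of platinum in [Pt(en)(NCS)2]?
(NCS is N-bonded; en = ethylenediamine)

+2

No counter-ion: the bracketed complex is neutral.
Ligand charges: 2×NCS = -2; 1×en neutral; sum -2.
Pt + (-2) = 0 ⇒ Pt is +2.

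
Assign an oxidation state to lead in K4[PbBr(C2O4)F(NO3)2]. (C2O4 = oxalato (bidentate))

+2

4 potassium outside the brackets (+1 each) → the complex ion is 4−.
Ligand charges: 1×F = -1; 1×Br = -1; 1×C2O4 = -2; 2×NO3 = -2; sum -6.
Pb + (-6) = 4− ⇒ Pb is +2.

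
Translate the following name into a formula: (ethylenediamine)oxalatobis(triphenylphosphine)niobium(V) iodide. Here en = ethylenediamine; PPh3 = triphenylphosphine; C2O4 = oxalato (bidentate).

Ligands: 1 ethylenediamine (en, neutral), 2 triphenylphosphine (PPh3, neutral), 1 oxalato (C2O4, -2). Ligand charge sum = -2.
With Nb in oxidation state +5, the complex ion is [Nb...]^3+.
Charge balance with iodide (-1) requires 1 complex ion per 3 iodide.

[Nb(C2O4)(en)(PPh3)2]I3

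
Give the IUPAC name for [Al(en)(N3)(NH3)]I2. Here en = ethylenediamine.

The 2 iodide counter-ions carry a total charge of -2, so each complex ion is 2+.
Ligand charges: 1×ammine (neutral), 1×azido (-1 each), 1×ethylenediamine (neutral); total -1. So Al + (-1) = 2+, giving Al = +3.
Ligands are named alphabetically: ammine before azido before ethylenediamine.

ammineazido(ethylenediamine)aluminium(III) iodide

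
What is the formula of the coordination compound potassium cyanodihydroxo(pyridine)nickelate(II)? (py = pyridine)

K[Ni(CN)(OH)2(py)]

Ligands: 1 cyano (CN, -1), 1 pyridine (py, neutral), 2 hydroxo (OH, -1). Ligand charge sum = -3.
Charge balance with potassium (+1) requires 1 complex ion per 1 potassium.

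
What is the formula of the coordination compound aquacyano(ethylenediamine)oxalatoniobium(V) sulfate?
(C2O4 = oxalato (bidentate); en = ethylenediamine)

[Nb(C2O4)(CN)(en)(H2O)]SO4

Ligands: 1 oxalato (C2O4, -2), 1 ethylenediamine (en, neutral), 1 aqua (H2O, neutral), 1 cyano (CN, -1). Ligand charge sum = -3.
With Nb in oxidation state +5, the complex ion is [Nb...]^2+.
Charge balance with sulfate (-2) requires 1 complex ion per 1 sulfate.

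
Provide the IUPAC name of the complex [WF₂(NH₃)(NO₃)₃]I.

amminedifluorotrinitratotungsten(VI) iodide

The 1 iodide counter-ion carries a total charge of -1, so each complex ion is 1+.
Ligand charges: 1×ammine (neutral), 3×nitrato (-1 each), 2×fluoro (-1 each); total -5. So W + (-5) = 1+, giving W = +6.
Ligands are named alphabetically: ammine before fluoro before nitrato.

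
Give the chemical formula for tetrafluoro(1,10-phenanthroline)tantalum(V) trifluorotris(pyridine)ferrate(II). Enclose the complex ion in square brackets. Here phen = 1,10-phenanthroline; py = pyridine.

Cation [Ta…]: ligand charges -4, Ta(V) ⇒ ion charge 1+.
Anion [Fe…]: ligand charges -3, Fe(II) ⇒ ion charge 1−.
One 1+ cation balances one 1− anion.

[TaF4(phen)][FeF3(py)3]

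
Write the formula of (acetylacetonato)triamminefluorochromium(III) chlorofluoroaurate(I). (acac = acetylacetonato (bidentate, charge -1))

[Cr(acac)F(NH3)3][AuClF]

Cation [Cr…]: ligand charges -2, Cr(III) ⇒ ion charge 1+.
Anion [Au…]: ligand charges -2, Au(I) ⇒ ion charge 1−.
One 1+ cation balances one 1− anion.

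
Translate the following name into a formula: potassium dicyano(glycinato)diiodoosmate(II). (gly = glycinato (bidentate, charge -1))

K3[Os(CN)2(gly)I2]

Ligands: 2 iodo (I, -1), 1 glycinato (gly, -1), 2 cyano (CN, -1). Ligand charge sum = -5.
With Os in oxidation state +2, the complex ion is [Os...]^3−.
Charge balance with potassium (+1) requires 1 complex ion per 3 potassium.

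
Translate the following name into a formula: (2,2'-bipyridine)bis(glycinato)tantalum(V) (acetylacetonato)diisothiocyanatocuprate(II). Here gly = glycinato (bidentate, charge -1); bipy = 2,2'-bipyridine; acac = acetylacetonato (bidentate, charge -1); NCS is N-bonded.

Cation [Ta…]: ligand charges -2, Ta(V) ⇒ ion charge 3+.
Anion [Cu…]: ligand charges -3, Cu(II) ⇒ ion charge 1−.
One 3+ cation requires 3 of the 1− anion.

[Ta(bipy)(gly)2][Cu(acac)(NCS)2]3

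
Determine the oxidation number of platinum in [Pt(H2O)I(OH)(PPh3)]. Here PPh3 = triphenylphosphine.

+2

No counter-ion: the bracketed complex is neutral.
Ligand charges: 1×OH = -1; 1×I = -1; 1×PPh3 neutral; 1×H2O neutral; sum -2.
Pt + (-2) = 0 ⇒ Pt is +2.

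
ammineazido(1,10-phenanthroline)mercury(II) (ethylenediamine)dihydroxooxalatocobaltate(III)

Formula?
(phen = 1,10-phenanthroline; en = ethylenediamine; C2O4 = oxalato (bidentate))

[Hg(N3)(NH3)(phen)][Co(C2O4)(en)(OH)2]

Cation [Hg…]: ligand charges -1, Hg(II) ⇒ ion charge 1+.
Anion [Co…]: ligand charges -4, Co(III) ⇒ ion charge 1−.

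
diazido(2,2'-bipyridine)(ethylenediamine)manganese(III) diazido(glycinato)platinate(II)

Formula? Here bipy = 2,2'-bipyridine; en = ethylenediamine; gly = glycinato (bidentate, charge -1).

Cation [Mn…]: ligand charges -2, Mn(III) ⇒ ion charge 1+.
Anion [Pt…]: ligand charges -3, Pt(II) ⇒ ion charge 1−.

[Mn(bipy)(en)(N3)2][Pt(gly)(N3)2]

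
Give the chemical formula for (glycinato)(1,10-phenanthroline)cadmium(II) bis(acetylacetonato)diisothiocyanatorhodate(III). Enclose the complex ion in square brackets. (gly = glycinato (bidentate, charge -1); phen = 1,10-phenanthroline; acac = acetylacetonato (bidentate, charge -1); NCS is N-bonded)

Cation [Cd…]: ligand charges -1, Cd(II) ⇒ ion charge 1+.
Anion [Rh…]: ligand charges -4, Rh(III) ⇒ ion charge 1−.
One 1+ cation balances one 1− anion.

[Cd(gly)(phen)][Rh(acac)2(NCS)2]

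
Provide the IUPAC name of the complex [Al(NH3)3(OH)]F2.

The 2 fluoride counter-ions carry a total charge of -2, so each complex ion is 2+.
Ligand charges: 1×hydroxo (-1 each), 3×ammine (neutral); total -1. So Al + (-1) = 2+, giving Al = +3.
Ligands are named alphabetically: ammine before hydroxo.

triamminehydroxoaluminium(III) fluoride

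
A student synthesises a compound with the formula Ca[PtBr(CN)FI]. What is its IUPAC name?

calcium bromocyanofluoroiodoplatinate(II)

The 1 calcium counter-ion carries a total charge of +2, so each complex ion is 2−.
Ligand charges: 1×cyano (-1 each), 1×fluoro (-1 each), 1×iodo (-1 each), 1×bromo (-1 each); total -4. So Pt + (-4) = 2−, giving Pt = +2.
The complex ion is anionic, so platinum takes the -ate form platinate(II).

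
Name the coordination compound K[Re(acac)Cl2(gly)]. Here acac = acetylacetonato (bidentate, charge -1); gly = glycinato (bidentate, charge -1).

The 1 potassium counter-ion carries a total charge of +1, so each complex ion is 1−.
Ligand charges: 1×acetylacetonato (-1 each), 2×chloro (-1 each), 1×glycinato (-1 each); total -4. So Re + (-4) = 1−, giving Re = +3.
Ligands are named alphabetically: acetylacetonato before chloro before glycinato.
The complex ion is anionic, so rhenium takes the -ate form rhenate(III).

potassium (acetylacetonato)dichloro(glycinato)rhenate(III)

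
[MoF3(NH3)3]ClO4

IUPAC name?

triamminetrifluoromolybdenum(IV) perchlorate

The 1 perchlorate counter-ion carries a total charge of -1, so each complex ion is 1+.
Ligand charges: 3×ammine (neutral), 3×fluoro (-1 each); total -3. So Mo + (-3) = 1+, giving Mo = +4.
Ligands are named alphabetically: ammine before fluoro.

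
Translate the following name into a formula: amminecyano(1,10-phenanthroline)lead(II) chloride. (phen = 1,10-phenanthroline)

Ligands: 1 cyano (CN, -1), 1 1,10-phenanthroline (phen, neutral), 1 ammine (NH3, neutral). Ligand charge sum = -1.
With Pb in oxidation state +2, the complex ion is [Pb...]^1+.
Charge balance with chloride (-1) requires 1 complex ion per 1 chloride.

[Pb(CN)(NH3)(phen)]Cl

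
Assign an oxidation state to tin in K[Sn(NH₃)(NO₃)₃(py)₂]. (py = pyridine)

+2

1 potassium outside the brackets (+1 each) → the complex ion is 1−.
Ligand charges: 2×py neutral; 1×NH3 neutral; 3×NO3 = -3; sum -3.
Sn + (-3) = 1− ⇒ Sn is +2.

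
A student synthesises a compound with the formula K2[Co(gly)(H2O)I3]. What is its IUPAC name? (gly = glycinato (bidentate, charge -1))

The 2 potassium counter-ions carry a total charge of +2, so each complex ion is 2−.
Ligand charges: 3×iodo (-1 each), 1×glycinato (-1 each), 1×aqua (neutral); total -4. So Co + (-4) = 2−, giving Co = +2.
Ligands are named alphabetically: aqua before glycinato before iodo.
The complex ion is anionic, so cobalt takes the -ate form cobaltate(II).

potassium aqua(glycinato)triiodocobaltate(II)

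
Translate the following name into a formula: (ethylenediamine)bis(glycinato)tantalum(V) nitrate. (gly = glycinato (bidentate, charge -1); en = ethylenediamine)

[Ta(en)(gly)2](NO3)3

Ligands: 2 glycinato (gly, -1), 1 ethylenediamine (en, neutral). Ligand charge sum = -2.
With Ta in oxidation state +5, the complex ion is [Ta...]^3+.
Charge balance with nitrate (-1) requires 1 complex ion per 3 nitrate.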